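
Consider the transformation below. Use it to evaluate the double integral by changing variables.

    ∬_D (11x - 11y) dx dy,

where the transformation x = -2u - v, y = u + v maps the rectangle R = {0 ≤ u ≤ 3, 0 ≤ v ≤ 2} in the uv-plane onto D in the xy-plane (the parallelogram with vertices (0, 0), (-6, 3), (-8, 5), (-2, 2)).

Compute the Jacobian determinant of (x, y) with respect to (u, v):

    ∂(x,y)/∂(u,v) = | -2  -1 | = (-2)(1) - (-1)(1) = -1.
                   | 1  1 |

Its absolute value is |J| = 1 (the area scaling factor).

Substituting x = -2u - v, y = u + v into the integrand,

    11x - 11y → -33u - 22v,

so the integral becomes

    ∬_R (-33u - 22v) · |J| du dv = ∫_0^3 ∫_0^2 (-33u - 22v) dv du.

Inner (v): -66u - 44.
Outer (u): -429.

Therefore ∬_D (11x - 11y) dx dy = -429.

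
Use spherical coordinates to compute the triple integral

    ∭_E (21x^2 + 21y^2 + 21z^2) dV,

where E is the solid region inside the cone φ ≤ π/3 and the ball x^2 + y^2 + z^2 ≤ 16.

In spherical coordinates, x = ρ sin(φ) cos(θ), y = ρ sin(φ) sin(θ), z = ρ cos(φ), and dV = ρ^2 sin(φ) dρ dφ dθ.

The integrand becomes 21ρ^2, so

    ∭_E (21x^2 + 21y^2 + 21z^2) dV = ∫_{0}^{2π} ∫_{0}^{π/3} ∫_{0}^{4} (21ρ^2) · ρ^2 sin(φ) dρ dφ dθ.

Inner (ρ): 21504sin(φ)/5.
Middle (φ): 10752/5.
Outer (θ): 21504π/5.

Therefore the triple integral equals 21504π/5.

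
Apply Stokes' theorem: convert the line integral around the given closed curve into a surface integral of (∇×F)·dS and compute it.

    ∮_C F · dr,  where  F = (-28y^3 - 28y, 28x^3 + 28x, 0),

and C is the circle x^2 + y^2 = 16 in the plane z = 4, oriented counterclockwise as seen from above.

Let S be the flat disk x^2 + y^2 ≤ 16 in the plane z = 4, with upward unit normal n̂ = ẑ. By Stokes' theorem,

    ∮_C F · dr = ∬_S (∇ × F) · n̂ dS = ∬_D (curl F)_z dA,

where D is the disk x^2 + y^2 ≤ 16.

Compute the curl of F = (-28y^3 - 28y, 28x^3 + 28x, 0):
    (∇ × F)_x = ∂F_z/∂y - ∂F_y/∂z = 0,
    (∇ × F)_y = ∂F_x/∂z - ∂F_z/∂x = 0,
    (∇ × F)_z = ∂F_y/∂x - ∂F_x/∂y = 84x^2 + 84y^2 + 56.

On z = 4, (curl F)_z = 84x^2 + 84y^2 + 56.

Convert to polar (x = r cos θ, y = r sin θ, dA = r dr dθ); the integrand becomes 84r^2 + 56, so

    ∬_D (curl F)_z dA = ∫_0^{2π} ∫_0^{4} (84r^2 + 56) · r dr dθ.

Inner (r from 0 to 4): 5824.
Outer (θ from 0 to 2π): 11648π.

Therefore ∮_C F · dr = 11648π.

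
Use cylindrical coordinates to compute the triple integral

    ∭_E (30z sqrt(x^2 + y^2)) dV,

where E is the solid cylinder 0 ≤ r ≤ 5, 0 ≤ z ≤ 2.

In cylindrical coordinates, x = r cos(θ), y = r sin(θ), z = z, and dV = r dr dθ dz.

The integrand becomes 30r z, so

    ∭_E (30z sqrt(x^2 + y^2)) dV = ∫_{0}^{2π} ∫_{0}^{5} ∫_{0}^{2} (30r z) · r dz dr dθ.

Inner (z): 60r^2.
Middle (r from 0 to 5): 2500.
Outer (θ): 5000π.

Therefore the triple integral equals 5000π.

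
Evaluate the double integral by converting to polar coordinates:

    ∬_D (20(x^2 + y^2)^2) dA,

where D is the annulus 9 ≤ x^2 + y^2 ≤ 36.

The region D is 3 ≤ r ≤ 6, 0 ≤ θ ≤ 2π in polar coordinates, where x = r cos(θ), y = r sin(θ), and dA = r dr dθ.

Under the substitution, the integrand becomes 20r^4, so

    ∬_D (20(x^2 + y^2)^2) dA = ∫_{0}^{2π} ∫_{3}^{6} (20r^4) · r dr dθ.

Inner integral (in r): ∫_{3}^{6} (20r^4) · r dr = 153090.

Outer integral (in θ): ∫_{0}^{2π} (153090) dθ = 306180π.

Therefore ∬_D (20(x^2 + y^2)^2) dA = 306180π.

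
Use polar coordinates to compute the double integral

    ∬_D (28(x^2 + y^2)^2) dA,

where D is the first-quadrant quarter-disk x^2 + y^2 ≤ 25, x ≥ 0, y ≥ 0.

The region D is 0 ≤ r ≤ 5, 0 ≤ θ ≤ π/2 in polar coordinates, where x = r cos(θ), y = r sin(θ), and dA = r dr dθ.

Under the substitution, the integrand becomes 28r^4, so

    ∬_D (28(x^2 + y^2)^2) dA = ∫_{0}^{π/2} ∫_{0}^{5} (28r^4) · r dr dθ.

Inner integral (in r): ∫_{0}^{5} (28r^4) · r dr = 218750/3.

Outer integral (in θ): ∫_{0}^{π/2} (218750/3) dθ = 109375π/3.

Therefore ∬_D (28(x^2 + y^2)^2) dA = 109375π/3.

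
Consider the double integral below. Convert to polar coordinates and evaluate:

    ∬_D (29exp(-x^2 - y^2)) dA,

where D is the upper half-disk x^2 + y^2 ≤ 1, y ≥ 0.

The region D is 0 ≤ r ≤ 1, 0 ≤ θ ≤ π in polar coordinates, where x = r cos(θ), y = r sin(θ), and dA = r dr dθ.

Under the substitution, the integrand becomes 29exp(-r^2), so

    ∬_D (29exp(-x^2 - y^2)) dA = ∫_{0}^{π} ∫_{0}^{1} (29exp(-r^2)) · r dr dθ.

Inner integral (in r): ∫_{0}^{1} (29exp(-r^2)) · r dr = 29/2 - 29exp(-1)/2.

Outer integral (in θ): ∫_{0}^{π} (29/2 - 29exp(-1)/2) dθ = -29π (1 - e)exp(-1)/2.

Therefore ∬_D (29exp(-x^2 - y^2)) dA = -29π (1 - e)exp(-1)/2.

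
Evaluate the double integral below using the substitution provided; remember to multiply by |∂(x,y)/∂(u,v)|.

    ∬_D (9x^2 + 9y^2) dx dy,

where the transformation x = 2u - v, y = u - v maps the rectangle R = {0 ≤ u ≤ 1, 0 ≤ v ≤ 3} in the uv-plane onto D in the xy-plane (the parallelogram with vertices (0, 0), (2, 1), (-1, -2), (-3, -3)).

Compute the Jacobian determinant of (x, y) with respect to (u, v):

    ∂(x,y)/∂(u,v) = | 2  -1 | = (2)(-1) - (-1)(1) = -1.
                   | 1  -1 |

Its absolute value is |J| = 1 (the area scaling factor).

Substituting x = 2u - v, y = u - v into the integrand,

    9x^2 + 9y^2 → 45u^2 - 54u v + 18v^2,

so the integral becomes

    ∬_R (45u^2 - 54u v + 18v^2) · |J| du dv = ∫_0^1 ∫_0^3 (45u^2 - 54u v + 18v^2) dv du.

Inner (v): 135u^2 - 243u + 162.
Outer (u): 171/2.

Therefore ∬_D (9x^2 + 9y^2) dx dy = 171/2.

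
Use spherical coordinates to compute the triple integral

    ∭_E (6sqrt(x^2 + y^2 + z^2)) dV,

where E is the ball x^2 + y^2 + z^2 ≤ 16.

In spherical coordinates, x = ρ sin(φ) cos(θ), y = ρ sin(φ) sin(θ), z = ρ cos(φ), and dV = ρ^2 sin(φ) dρ dφ dθ.

The integrand becomes 6ρ, so

    ∭_E (6sqrt(x^2 + y^2 + z^2)) dV = ∫_{0}^{2π} ∫_{0}^{π} ∫_{0}^{4} (6ρ) · ρ^2 sin(φ) dρ dφ dθ.

Inner (ρ): 384sin(φ).
Middle (φ): 768.
Outer (θ): 1536π.

Therefore the triple integral equals 1536π.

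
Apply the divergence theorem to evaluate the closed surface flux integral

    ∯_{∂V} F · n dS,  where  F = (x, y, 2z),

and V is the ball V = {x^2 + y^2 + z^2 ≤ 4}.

By the divergence theorem,

    ∯_{∂V} F · n dS = ∭_V (∇ · F) dV.

Compute the divergence:
    ∇ · F = ∂F_x/∂x + ∂F_y/∂y + ∂F_z/∂z = 1 + 1 + 2 = 4.

In spherical coordinates, x = ρ sin(φ) cos(θ), y = ρ sin(φ) sin(θ), z = ρ cos(φ), dV = ρ^2 sin(φ) dρ dφ dθ, with 0 ≤ ρ ≤ 2, 0 ≤ φ ≤ π, 0 ≤ θ ≤ 2π.

The integrand, after substitution and multiplying by the volume element, becomes (4) · ρ^2 sin(φ), so

    ∭_V (∇·F) dV = ∫_0^{2π} ∫_0^{π} ∫_0^{2} (4) · ρ^2 sin(φ) dρ dφ dθ.

Inner (ρ from 0 to 2): 32sin(φ)/3.
Middle (φ from 0 to π): 64/3.
Outer (θ from 0 to 2π): 128π/3.

Therefore ∯_{∂V} F · n dS = 128π/3.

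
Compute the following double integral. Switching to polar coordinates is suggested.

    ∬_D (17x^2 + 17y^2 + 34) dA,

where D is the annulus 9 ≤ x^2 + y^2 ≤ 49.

The region D is 3 ≤ r ≤ 7, 0 ≤ θ ≤ 2π in polar coordinates, where x = r cos(θ), y = r sin(θ), and dA = r dr dθ.

Under the substitution, the integrand becomes 17r^2 + 34, so

    ∬_D (17x^2 + 17y^2 + 34) dA = ∫_{0}^{2π} ∫_{3}^{7} (17r^2 + 34) · r dr dθ.

Inner integral (in r): ∫_{3}^{7} (17r^2 + 34) · r dr = 10540.

Outer integral (in θ): ∫_{0}^{2π} (10540) dθ = 21080π.

Therefore ∬_D (17x^2 + 17y^2 + 34) dA = 21080π.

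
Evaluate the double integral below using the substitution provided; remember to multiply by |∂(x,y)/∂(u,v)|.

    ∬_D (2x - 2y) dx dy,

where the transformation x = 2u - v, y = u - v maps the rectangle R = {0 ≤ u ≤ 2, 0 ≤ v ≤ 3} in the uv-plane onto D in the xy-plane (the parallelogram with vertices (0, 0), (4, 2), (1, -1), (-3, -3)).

Compute the Jacobian determinant of (x, y) with respect to (u, v):

    ∂(x,y)/∂(u,v) = | 2  -1 | = (2)(-1) - (-1)(1) = -1.
                   | 1  -1 |

Its absolute value is |J| = 1 (the area scaling factor).

Substituting x = 2u - v, y = u - v into the integrand,

    2x - 2y → 2u,

so the integral becomes

    ∬_R (2u) · |J| du dv = ∫_0^2 ∫_0^3 (2u) dv du.

Inner (v): 6u.
Outer (u): 12.

Therefore ∬_D (2x - 2y) dx dy = 12.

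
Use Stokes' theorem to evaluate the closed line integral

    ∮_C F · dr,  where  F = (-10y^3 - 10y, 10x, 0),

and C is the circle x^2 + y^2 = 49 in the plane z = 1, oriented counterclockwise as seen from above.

Let S be the flat disk x^2 + y^2 ≤ 49 in the plane z = 1, with upward unit normal n̂ = ẑ. By Stokes' theorem,

    ∮_C F · dr = ∬_S (∇ × F) · n̂ dS = ∬_D (curl F)_z dA,

where D is the disk x^2 + y^2 ≤ 49.

Compute the curl of F = (-10y^3 - 10y, 10x, 0):
    (∇ × F)_x = ∂F_z/∂y - ∂F_y/∂z = 0,
    (∇ × F)_y = ∂F_x/∂z - ∂F_z/∂x = 0,
    (∇ × F)_z = ∂F_y/∂x - ∂F_x/∂y = 30y^2 + 20.

On z = 1, (curl F)_z = 30y^2 + 20.

Convert to polar (x = r cos θ, y = r sin θ, dA = r dr dθ); the integrand becomes 30r^2sin(θ)^2 + 20, so

    ∬_D (curl F)_z dA = ∫_0^{2π} ∫_0^{7} (30r^2sin(θ)^2 + 20) · r dr dθ.

Inner (r from 0 to 7): 36015sin(θ)^2/2 + 490.
Outer (θ from 0 to 2π): 37975π/2.

Therefore ∮_C F · dr = 37975π/2.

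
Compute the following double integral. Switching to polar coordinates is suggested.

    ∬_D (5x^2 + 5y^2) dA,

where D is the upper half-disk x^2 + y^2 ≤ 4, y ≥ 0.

The region D is 0 ≤ r ≤ 2, 0 ≤ θ ≤ π in polar coordinates, where x = r cos(θ), y = r sin(θ), and dA = r dr dθ.

Under the substitution, the integrand becomes 5r^2, so

    ∬_D (5x^2 + 5y^2) dA = ∫_{0}^{π} ∫_{0}^{2} (5r^2) · r dr dθ.

Inner integral (in r): ∫_{0}^{2} (5r^2) · r dr = 20.

Outer integral (in θ): ∫_{0}^{π} (20) dθ = 20π.

Therefore ∬_D (5x^2 + 5y^2) dA = 20π.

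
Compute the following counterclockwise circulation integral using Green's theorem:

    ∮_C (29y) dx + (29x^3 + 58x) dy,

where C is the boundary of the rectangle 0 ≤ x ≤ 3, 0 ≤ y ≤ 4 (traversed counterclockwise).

Green's theorem converts the closed line integral into a double integral over the enclosed region D:

    ∮_C P dx + Q dy = ∬_D (∂Q/∂x - ∂P/∂y) dA.

Here P = 29y, Q = 29x^3 + 58x, so

    ∂Q/∂x = 87x^2 + 58,    ∂P/∂y = 29,
    ∂Q/∂x - ∂P/∂y = 87x^2 + 29.

D is the region 0 ≤ x ≤ 3, 0 ≤ y ≤ 4. Evaluating the double integral:

    ∬_D (87x^2 + 29) dA = ∫_0^{3} ∫_0^{4} (87x^2 + 29) dy dx.

Inner (y from 0 to 4): 348x^2 + 116.
Outer (x from 0 to 3): 3480.

Therefore ∮_C P dx + Q dy = 3480.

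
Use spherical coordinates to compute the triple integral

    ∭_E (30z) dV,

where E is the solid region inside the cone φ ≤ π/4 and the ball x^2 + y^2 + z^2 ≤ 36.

In spherical coordinates, x = ρ sin(φ) cos(θ), y = ρ sin(φ) sin(θ), z = ρ cos(φ), and dV = ρ^2 sin(φ) dρ dφ dθ.

The integrand becomes 30ρ cos(φ), so

    ∭_E (30z) dV = ∫_{0}^{2π} ∫_{0}^{π/4} ∫_{0}^{6} (30ρ cos(φ)) · ρ^2 sin(φ) dρ dφ dθ.

Inner (ρ): 4860sin(2φ).
Middle (φ): 2430.
Outer (θ): 4860π.

Therefore the triple integral equals 4860π.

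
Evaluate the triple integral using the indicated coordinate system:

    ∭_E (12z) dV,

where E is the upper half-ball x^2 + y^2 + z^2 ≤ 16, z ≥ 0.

In spherical coordinates, x = ρ sin(φ) cos(θ), y = ρ sin(φ) sin(θ), z = ρ cos(φ), and dV = ρ^2 sin(φ) dρ dφ dθ.

The integrand becomes 12ρ cos(φ), so

    ∭_E (12z) dV = ∫_{0}^{2π} ∫_{0}^{π/2} ∫_{0}^{4} (12ρ cos(φ)) · ρ^2 sin(φ) dρ dφ dθ.

Inner (ρ): 384sin(2φ).
Middle (φ): 384.
Outer (θ): 768π.

Therefore the triple integral equals 768π.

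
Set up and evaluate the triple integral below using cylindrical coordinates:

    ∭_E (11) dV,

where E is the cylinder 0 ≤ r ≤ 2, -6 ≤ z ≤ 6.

In cylindrical coordinates, x = r cos(θ), y = r sin(θ), z = z, and dV = r dr dθ dz.

The integrand becomes 11, so

    ∭_E (11) dV = ∫_{0}^{2π} ∫_{0}^{2} ∫_{-6}^{6} (11) · r dz dr dθ.

Inner (z): 132r.
Middle (r from 0 to 2): 264.
Outer (θ): 528π.

Therefore the triple integral equals 528π.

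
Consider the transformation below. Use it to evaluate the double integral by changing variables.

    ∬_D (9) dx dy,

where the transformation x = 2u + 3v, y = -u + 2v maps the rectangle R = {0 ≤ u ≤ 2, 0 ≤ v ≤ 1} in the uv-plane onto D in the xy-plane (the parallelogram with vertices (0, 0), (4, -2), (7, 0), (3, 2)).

Compute the Jacobian determinant of (x, y) with respect to (u, v):

    ∂(x,y)/∂(u,v) = | 2  3 | = (2)(2) - (3)(-1) = 7.
                   | -1  2 |

Its absolute value is |J| = 7 (the area scaling factor).

Substituting x = 2u + 3v, y = -u + 2v into the integrand,

    9 → 9,

so the integral becomes

    ∬_R (9) · |J| du dv = ∫_0^2 ∫_0^1 (63) dv du.

Inner (v): 63.
Outer (u): 126.

Therefore ∬_D (9) dx dy = 126.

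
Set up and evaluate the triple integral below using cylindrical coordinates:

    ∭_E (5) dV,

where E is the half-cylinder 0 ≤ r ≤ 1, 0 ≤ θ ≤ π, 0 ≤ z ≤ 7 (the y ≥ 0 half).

In cylindrical coordinates, x = r cos(θ), y = r sin(θ), z = z, and dV = r dr dθ dz.

The integrand becomes 5, so

    ∭_E (5) dV = ∫_{0}^{π} ∫_{0}^{1} ∫_{0}^{7} (5) · r dz dr dθ.

Inner (z): 35r.
Middle (r from 0 to 1): 35/2.
Outer (θ): 35π/2.

Therefore the triple integral equals 35π/2.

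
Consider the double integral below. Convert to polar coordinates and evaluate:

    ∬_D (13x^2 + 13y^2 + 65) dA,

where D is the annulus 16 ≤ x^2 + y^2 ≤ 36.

The region D is 4 ≤ r ≤ 6, 0 ≤ θ ≤ 2π in polar coordinates, where x = r cos(θ), y = r sin(θ), and dA = r dr dθ.

Under the substitution, the integrand becomes 13r^2 + 65, so

    ∬_D (13x^2 + 13y^2 + 65) dA = ∫_{0}^{2π} ∫_{4}^{6} (13r^2 + 65) · r dr dθ.

Inner integral (in r): ∫_{4}^{6} (13r^2 + 65) · r dr = 4030.

Outer integral (in θ): ∫_{0}^{2π} (4030) dθ = 8060π.

Therefore ∬_D (13x^2 + 13y^2 + 65) dA = 8060π.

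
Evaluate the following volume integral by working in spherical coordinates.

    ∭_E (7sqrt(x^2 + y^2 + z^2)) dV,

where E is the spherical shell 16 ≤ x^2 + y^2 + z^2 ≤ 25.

In spherical coordinates, x = ρ sin(φ) cos(θ), y = ρ sin(φ) sin(θ), z = ρ cos(φ), and dV = ρ^2 sin(φ) dρ dφ dθ.

The integrand becomes 7ρ, so

    ∭_E (7sqrt(x^2 + y^2 + z^2)) dV = ∫_{0}^{2π} ∫_{0}^{π} ∫_{4}^{5} (7ρ) · ρ^2 sin(φ) dρ dφ dθ.

Inner (ρ): 2583sin(φ)/4.
Middle (φ): 2583/2.
Outer (θ): 2583π.

Therefore the triple integral equals 2583π.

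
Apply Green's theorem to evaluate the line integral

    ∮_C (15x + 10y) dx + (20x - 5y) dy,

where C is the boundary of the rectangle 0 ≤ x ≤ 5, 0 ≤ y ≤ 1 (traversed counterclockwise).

Green's theorem converts the closed line integral into a double integral over the enclosed region D:

    ∮_C P dx + Q dy = ∬_D (∂Q/∂x - ∂P/∂y) dA.

Here P = 15x + 10y, Q = 20x - 5y, so

    ∂Q/∂x = 20,    ∂P/∂y = 10,
    ∂Q/∂x - ∂P/∂y = 10.

D is the region 0 ≤ x ≤ 5, 0 ≤ y ≤ 1. Evaluating the double integral:

    ∬_D (10) dA = ∫_0^{5} ∫_0^{1} (10) dy dx.

Inner (y from 0 to 1): 10.
Outer (x from 0 to 5): 50.

Therefore ∮_C P dx + Q dy = 50.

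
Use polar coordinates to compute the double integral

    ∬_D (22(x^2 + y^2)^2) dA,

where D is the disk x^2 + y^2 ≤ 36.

The region D is 0 ≤ r ≤ 6, 0 ≤ θ ≤ 2π in polar coordinates, where x = r cos(θ), y = r sin(θ), and dA = r dr dθ.

Under the substitution, the integrand becomes 22r^4, so

    ∬_D (22(x^2 + y^2)^2) dA = ∫_{0}^{2π} ∫_{0}^{6} (22r^4) · r dr dθ.

Inner integral (in r): ∫_{0}^{6} (22r^4) · r dr = 171072.

Outer integral (in θ): ∫_{0}^{2π} (171072) dθ = 342144π.

Therefore ∬_D (22(x^2 + y^2)^2) dA = 342144π.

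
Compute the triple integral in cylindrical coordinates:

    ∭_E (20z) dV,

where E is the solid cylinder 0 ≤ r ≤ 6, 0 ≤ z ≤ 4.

In cylindrical coordinates, x = r cos(θ), y = r sin(θ), z = z, and dV = r dr dθ dz.

The integrand becomes 20z, so

    ∭_E (20z) dV = ∫_{0}^{2π} ∫_{0}^{6} ∫_{0}^{4} (20z) · r dz dr dθ.

Inner (z): 160r.
Middle (r from 0 to 6): 2880.
Outer (θ): 5760π.

Therefore the triple integral equals 5760π.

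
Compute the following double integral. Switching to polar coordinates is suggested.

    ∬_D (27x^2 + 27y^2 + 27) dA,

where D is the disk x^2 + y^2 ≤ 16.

The region D is 0 ≤ r ≤ 4, 0 ≤ θ ≤ 2π in polar coordinates, where x = r cos(θ), y = r sin(θ), and dA = r dr dθ.

Under the substitution, the integrand becomes 27r^2 + 27, so

    ∬_D (27x^2 + 27y^2 + 27) dA = ∫_{0}^{2π} ∫_{0}^{4} (27r^2 + 27) · r dr dθ.

Inner integral (in r): ∫_{0}^{4} (27r^2 + 27) · r dr = 1944.

Outer integral (in θ): ∫_{0}^{2π} (1944) dθ = 3888π.

Therefore ∬_D (27x^2 + 27y^2 + 27) dA = 3888π.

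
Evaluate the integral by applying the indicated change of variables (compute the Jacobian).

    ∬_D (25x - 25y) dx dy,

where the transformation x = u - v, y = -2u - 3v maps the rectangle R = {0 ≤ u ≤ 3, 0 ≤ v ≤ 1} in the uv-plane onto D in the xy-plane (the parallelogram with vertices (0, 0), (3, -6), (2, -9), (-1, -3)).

Compute the Jacobian determinant of (x, y) with respect to (u, v):

    ∂(x,y)/∂(u,v) = | 1  -1 | = (1)(-3) - (-1)(-2) = -5.
                   | -2  -3 |

Its absolute value is |J| = 5 (the area scaling factor).

Substituting x = u - v, y = -2u - 3v into the integrand,

    25x - 25y → 75u + 50v,

so the integral becomes

    ∬_R (75u + 50v) · |J| du dv = ∫_0^3 ∫_0^1 (375u + 250v) dv du.

Inner (v): 375u + 125.
Outer (u): 4125/2.

Therefore ∬_D (25x - 25y) dx dy = 4125/2.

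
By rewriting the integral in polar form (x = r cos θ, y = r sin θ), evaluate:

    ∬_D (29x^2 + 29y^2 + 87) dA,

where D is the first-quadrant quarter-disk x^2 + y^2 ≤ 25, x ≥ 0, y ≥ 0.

The region D is 0 ≤ r ≤ 5, 0 ≤ θ ≤ π/2 in polar coordinates, where x = r cos(θ), y = r sin(θ), and dA = r dr dθ.

Under the substitution, the integrand becomes 29r^2 + 87, so

    ∬_D (29x^2 + 29y^2 + 87) dA = ∫_{0}^{π/2} ∫_{0}^{5} (29r^2 + 87) · r dr dθ.

Inner integral (in r): ∫_{0}^{5} (29r^2 + 87) · r dr = 22475/4.

Outer integral (in θ): ∫_{0}^{π/2} (22475/4) dθ = 22475π/8.

Therefore ∬_D (29x^2 + 29y^2 + 87) dA = 22475π/8.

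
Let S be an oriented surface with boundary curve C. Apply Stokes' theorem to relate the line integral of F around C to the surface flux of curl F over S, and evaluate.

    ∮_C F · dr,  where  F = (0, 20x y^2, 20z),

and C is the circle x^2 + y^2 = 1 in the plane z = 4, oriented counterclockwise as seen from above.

Let S be the flat disk x^2 + y^2 ≤ 1 in the plane z = 4, with upward unit normal n̂ = ẑ. By Stokes' theorem,

    ∮_C F · dr = ∬_S (∇ × F) · n̂ dS = ∬_D (curl F)_z dA,

where D is the disk x^2 + y^2 ≤ 1.

Compute the curl of F = (0, 20x y^2, 20z):
    (∇ × F)_x = ∂F_z/∂y - ∂F_y/∂z = 0,
    (∇ × F)_y = ∂F_x/∂z - ∂F_z/∂x = 0,
    (∇ × F)_z = ∂F_y/∂x - ∂F_x/∂y = 20y^2.

On z = 4, (curl F)_z = 20y^2.

Convert to polar (x = r cos θ, y = r sin θ, dA = r dr dθ); the integrand becomes 20r^2sin(θ)^2, so

    ∬_D (curl F)_z dA = ∫_0^{2π} ∫_0^{1} (20r^2sin(θ)^2) · r dr dθ.

Inner (r from 0 to 1): 5sin(θ)^2.
Outer (θ from 0 to 2π): 5π.

Therefore ∮_C F · dr = 5π.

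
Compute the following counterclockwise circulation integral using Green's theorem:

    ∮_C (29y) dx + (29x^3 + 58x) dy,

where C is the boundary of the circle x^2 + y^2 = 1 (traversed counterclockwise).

Green's theorem converts the closed line integral into a double integral over the enclosed region D:

    ∮_C P dx + Q dy = ∬_D (∂Q/∂x - ∂P/∂y) dA.

Here P = 29y, Q = 29x^3 + 58x, so

    ∂Q/∂x = 87x^2 + 58,    ∂P/∂y = 29,
    ∂Q/∂x - ∂P/∂y = 87x^2 + 29.

D is the region x^2 + y^2 ≤ 1. Evaluating the double integral:

In polar coordinates (x = r cos θ, y = r sin θ, dA = r dr dθ) the integrand becomes 87r^2cos(θ)^2 + 29, so

    ∬_D (87x^2 + 29) dA = ∫_0^{2π} ∫_0^{1} (87r^2cos(θ)^2 + 29) · r dr dθ.

Inner (r from 0 to 1): 87cos(θ)^2/4 + 29/2.
Outer (θ from 0 to 2π): 203π/4.

Therefore ∮_C P dx + Q dy = 203π/4.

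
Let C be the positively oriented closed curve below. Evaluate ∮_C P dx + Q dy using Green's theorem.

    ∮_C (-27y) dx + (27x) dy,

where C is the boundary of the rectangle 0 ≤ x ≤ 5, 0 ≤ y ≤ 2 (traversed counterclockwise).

Green's theorem converts the closed line integral into a double integral over the enclosed region D:

    ∮_C P dx + Q dy = ∬_D (∂Q/∂x - ∂P/∂y) dA.

Here P = -27y, Q = 27x, so

    ∂Q/∂x = 27,    ∂P/∂y = -27,
    ∂Q/∂x - ∂P/∂y = 54.

D is the region 0 ≤ x ≤ 5, 0 ≤ y ≤ 2. Evaluating the double integral:

    ∬_D (54) dA = ∫_0^{5} ∫_0^{2} (54) dy dx.

Inner (y from 0 to 2): 108.
Outer (x from 0 to 5): 540.

Therefore ∮_C P dx + Q dy = 540.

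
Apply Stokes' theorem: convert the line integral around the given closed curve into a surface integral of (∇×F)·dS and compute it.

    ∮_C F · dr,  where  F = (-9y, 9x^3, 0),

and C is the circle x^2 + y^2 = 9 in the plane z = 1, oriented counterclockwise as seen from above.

Let S be the flat disk x^2 + y^2 ≤ 9 in the plane z = 1, with upward unit normal n̂ = ẑ. By Stokes' theorem,

    ∮_C F · dr = ∬_S (∇ × F) · n̂ dS = ∬_D (curl F)_z dA,

where D is the disk x^2 + y^2 ≤ 9.

Compute the curl of F = (-9y, 9x^3, 0):
    (∇ × F)_x = ∂F_z/∂y - ∂F_y/∂z = 0,
    (∇ × F)_y = ∂F_x/∂z - ∂F_z/∂x = 0,
    (∇ × F)_z = ∂F_y/∂x - ∂F_x/∂y = 27x^2 + 9.

On z = 1, (curl F)_z = 27x^2 + 9.

Convert to polar (x = r cos θ, y = r sin θ, dA = r dr dθ); the integrand becomes 27r^2cos(θ)^2 + 9, so

    ∬_D (curl F)_z dA = ∫_0^{2π} ∫_0^{3} (27r^2cos(θ)^2 + 9) · r dr dθ.

Inner (r from 0 to 3): 2187cos(θ)^2/4 + 81/2.
Outer (θ from 0 to 2π): 2511π/4.

Therefore ∮_C F · dr = 2511π/4.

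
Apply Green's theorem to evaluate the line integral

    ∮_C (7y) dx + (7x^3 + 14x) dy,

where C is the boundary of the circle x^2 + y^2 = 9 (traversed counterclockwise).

Green's theorem converts the closed line integral into a double integral over the enclosed region D:

    ∮_C P dx + Q dy = ∬_D (∂Q/∂x - ∂P/∂y) dA.

Here P = 7y, Q = 7x^3 + 14x, so

    ∂Q/∂x = 21x^2 + 14,    ∂P/∂y = 7,
    ∂Q/∂x - ∂P/∂y = 21x^2 + 7.

D is the region x^2 + y^2 ≤ 9. Evaluating the double integral:

In polar coordinates (x = r cos θ, y = r sin θ, dA = r dr dθ) the integrand becomes 21r^2cos(θ)^2 + 7, so

    ∬_D (21x^2 + 7) dA = ∫_0^{2π} ∫_0^{3} (21r^2cos(θ)^2 + 7) · r dr dθ.

Inner (r from 0 to 3): 1701cos(θ)^2/4 + 63/2.
Outer (θ from 0 to 2π): 1953π/4.

Therefore ∮_C P dx + Q dy = 1953π/4.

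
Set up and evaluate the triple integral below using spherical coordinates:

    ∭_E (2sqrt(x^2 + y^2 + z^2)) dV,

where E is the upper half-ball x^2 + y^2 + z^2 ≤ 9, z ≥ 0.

In spherical coordinates, x = ρ sin(φ) cos(θ), y = ρ sin(φ) sin(θ), z = ρ cos(φ), and dV = ρ^2 sin(φ) dρ dφ dθ.

The integrand becomes 2ρ, so

    ∭_E (2sqrt(x^2 + y^2 + z^2)) dV = ∫_{0}^{2π} ∫_{0}^{π/2} ∫_{0}^{3} (2ρ) · ρ^2 sin(φ) dρ dφ dθ.

Inner (ρ): 81sin(φ)/2.
Middle (φ): 81/2.
Outer (θ): 81π.

Therefore the triple integral equals 81π.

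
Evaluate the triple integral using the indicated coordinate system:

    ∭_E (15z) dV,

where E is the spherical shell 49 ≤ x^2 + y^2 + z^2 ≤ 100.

In spherical coordinates, x = ρ sin(φ) cos(θ), y = ρ sin(φ) sin(θ), z = ρ cos(φ), and dV = ρ^2 sin(φ) dρ dφ dθ.

The integrand becomes 15ρ cos(φ), so

    ∭_E (15z) dV = ∫_{0}^{2π} ∫_{0}^{π} ∫_{7}^{10} (15ρ cos(φ)) · ρ^2 sin(φ) dρ dφ dθ.

Inner (ρ): 113985sin(2φ)/8.
Middle (φ): 0.
Outer (θ): 0.

Therefore the triple integral equals 0.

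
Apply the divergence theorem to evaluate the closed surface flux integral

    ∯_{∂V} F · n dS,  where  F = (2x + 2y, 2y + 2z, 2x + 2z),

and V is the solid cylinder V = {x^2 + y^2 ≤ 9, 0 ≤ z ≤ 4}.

By the divergence theorem,

    ∯_{∂V} F · n dS = ∭_V (∇ · F) dV.

Compute the divergence:
    ∇ · F = ∂F_x/∂x + ∂F_y/∂y + ∂F_z/∂z = 2 + 2 + 2 = 6.

In cylindrical coordinates, x = r cos(θ), y = r sin(θ), z = z, dV = r dr dθ dz, with 0 ≤ r ≤ 3, 0 ≤ θ ≤ 2π, 0 ≤ z ≤ 4.

The integrand, after substitution and multiplying by the volume element, becomes (6) · r, so

    ∭_V (∇·F) dV = ∫_0^{2π} ∫_0^{3} ∫_0^{4} (6) · r dz dr dθ.

Inner (z from 0 to 4): 24r.
Middle (r from 0 to 3): 108.
Outer (θ from 0 to 2π): 216π.

Therefore ∯_{∂V} F · n dS = 216π.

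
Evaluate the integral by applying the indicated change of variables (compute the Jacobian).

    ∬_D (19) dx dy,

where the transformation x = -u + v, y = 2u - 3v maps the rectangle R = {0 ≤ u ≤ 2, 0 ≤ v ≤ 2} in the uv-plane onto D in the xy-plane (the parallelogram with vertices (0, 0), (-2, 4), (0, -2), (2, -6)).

Compute the Jacobian determinant of (x, y) with respect to (u, v):

    ∂(x,y)/∂(u,v) = | -1  1 | = (-1)(-3) - (1)(2) = 1.
                   | 2  -3 |

Its absolute value is |J| = 1 (the area scaling factor).

Substituting x = -u + v, y = 2u - 3v into the integrand,

    19 → 19,

so the integral becomes

    ∬_R (19) · |J| du dv = ∫_0^2 ∫_0^2 (19) dv du.

Inner (v): 38.
Outer (u): 76.

Therefore ∬_D (19) dx dy = 76.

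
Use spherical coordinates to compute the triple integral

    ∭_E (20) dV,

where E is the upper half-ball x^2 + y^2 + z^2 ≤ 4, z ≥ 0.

In spherical coordinates, x = ρ sin(φ) cos(θ), y = ρ sin(φ) sin(θ), z = ρ cos(φ), and dV = ρ^2 sin(φ) dρ dφ dθ.

The integrand becomes 20, so

    ∭_E (20) dV = ∫_{0}^{2π} ∫_{0}^{π/2} ∫_{0}^{2} (20) · ρ^2 sin(φ) dρ dφ dθ.

Inner (ρ): 160sin(φ)/3.
Middle (φ): 160/3.
Outer (θ): 320π/3.

Therefore the triple integral equals 320π/3.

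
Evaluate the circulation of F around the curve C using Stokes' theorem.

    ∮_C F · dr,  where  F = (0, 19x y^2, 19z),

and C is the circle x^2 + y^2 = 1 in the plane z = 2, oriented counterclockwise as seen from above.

Let S be the flat disk x^2 + y^2 ≤ 1 in the plane z = 2, with upward unit normal n̂ = ẑ. By Stokes' theorem,

    ∮_C F · dr = ∬_S (∇ × F) · n̂ dS = ∬_D (curl F)_z dA,

where D is the disk x^2 + y^2 ≤ 1.

Compute the curl of F = (0, 19x y^2, 19z):
    (∇ × F)_x = ∂F_z/∂y - ∂F_y/∂z = 0,
    (∇ × F)_y = ∂F_x/∂z - ∂F_z/∂x = 0,
    (∇ × F)_z = ∂F_y/∂x - ∂F_x/∂y = 19y^2.

On z = 2, (curl F)_z = 19y^2.

Convert to polar (x = r cos θ, y = r sin θ, dA = r dr dθ); the integrand becomes 19r^2sin(θ)^2, so

    ∬_D (curl F)_z dA = ∫_0^{2π} ∫_0^{1} (19r^2sin(θ)^2) · r dr dθ.

Inner (r from 0 to 1): 19sin(θ)^2/4.
Outer (θ from 0 to 2π): 19π/4.

Therefore ∮_C F · dr = 19π/4.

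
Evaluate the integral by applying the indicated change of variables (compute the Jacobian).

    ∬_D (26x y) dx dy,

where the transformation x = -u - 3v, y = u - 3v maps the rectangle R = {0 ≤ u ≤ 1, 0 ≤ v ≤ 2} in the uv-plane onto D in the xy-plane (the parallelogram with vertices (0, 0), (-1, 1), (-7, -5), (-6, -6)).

Compute the Jacobian determinant of (x, y) with respect to (u, v):

    ∂(x,y)/∂(u,v) = | -1  -3 | = (-1)(-3) - (-3)(1) = 6.
                   | 1  -3 |

Its absolute value is |J| = 6 (the area scaling factor).

Substituting x = -u - 3v, y = u - 3v into the integrand,

    26x y → -26u^2 + 234v^2,

so the integral becomes

    ∬_R (-26u^2 + 234v^2) · |J| du dv = ∫_0^1 ∫_0^2 (-156u^2 + 1404v^2) dv du.

Inner (v): 3744 - 312u^2.
Outer (u): 3640.

Therefore ∬_D (26x y) dx dy = 3640.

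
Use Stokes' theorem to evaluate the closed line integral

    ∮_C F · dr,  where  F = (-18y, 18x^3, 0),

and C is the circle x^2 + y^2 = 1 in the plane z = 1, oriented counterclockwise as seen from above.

Let S be the flat disk x^2 + y^2 ≤ 1 in the plane z = 1, with upward unit normal n̂ = ẑ. By Stokes' theorem,

    ∮_C F · dr = ∬_S (∇ × F) · n̂ dS = ∬_D (curl F)_z dA,

where D is the disk x^2 + y^2 ≤ 1.

Compute the curl of F = (-18y, 18x^3, 0):
    (∇ × F)_x = ∂F_z/∂y - ∂F_y/∂z = 0,
    (∇ × F)_y = ∂F_x/∂z - ∂F_z/∂x = 0,
    (∇ × F)_z = ∂F_y/∂x - ∂F_x/∂y = 54x^2 + 18.

On z = 1, (curl F)_z = 54x^2 + 18.

Convert to polar (x = r cos θ, y = r sin θ, dA = r dr dθ); the integrand becomes 54r^2cos(θ)^2 + 18, so

    ∬_D (curl F)_z dA = ∫_0^{2π} ∫_0^{1} (54r^2cos(θ)^2 + 18) · r dr dθ.

Inner (r from 0 to 1): 27cos(θ)^2/2 + 9.
Outer (θ from 0 to 2π): 63π/2.

Therefore ∮_C F · dr = 63π/2.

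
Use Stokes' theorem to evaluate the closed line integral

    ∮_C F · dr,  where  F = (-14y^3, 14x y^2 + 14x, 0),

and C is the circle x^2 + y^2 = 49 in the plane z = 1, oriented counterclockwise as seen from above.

Let S be the flat disk x^2 + y^2 ≤ 49 in the plane z = 1, with upward unit normal n̂ = ẑ. By Stokes' theorem,

    ∮_C F · dr = ∬_S (∇ × F) · n̂ dS = ∬_D (curl F)_z dA,

where D is the disk x^2 + y^2 ≤ 49.

Compute the curl of F = (-14y^3, 14x y^2 + 14x, 0):
    (∇ × F)_x = ∂F_z/∂y - ∂F_y/∂z = 0,
    (∇ × F)_y = ∂F_x/∂z - ∂F_z/∂x = 0,
    (∇ × F)_z = ∂F_y/∂x - ∂F_x/∂y = 56y^2 + 14.

On z = 1, (curl F)_z = 56y^2 + 14.

Convert to polar (x = r cos θ, y = r sin θ, dA = r dr dθ); the integrand becomes 56r^2sin(θ)^2 + 14, so

    ∬_D (curl F)_z dA = ∫_0^{2π} ∫_0^{7} (56r^2sin(θ)^2 + 14) · r dr dθ.

Inner (r from 0 to 7): 33614sin(θ)^2 + 343.
Outer (θ from 0 to 2π): 34300π.

Therefore ∮_C F · dr = 34300π.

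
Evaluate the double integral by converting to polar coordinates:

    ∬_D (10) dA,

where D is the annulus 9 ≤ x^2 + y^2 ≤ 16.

The region D is 3 ≤ r ≤ 4, 0 ≤ θ ≤ 2π in polar coordinates, where x = r cos(θ), y = r sin(θ), and dA = r dr dθ.

Under the substitution, the integrand becomes 10, so

    ∬_D (10) dA = ∫_{0}^{2π} ∫_{3}^{4} (10) · r dr dθ.

Inner integral (in r): ∫_{3}^{4} (10) · r dr = 35.

Outer integral (in θ): ∫_{0}^{2π} (35) dθ = 70π.

Therefore ∬_D (10) dA = 70π.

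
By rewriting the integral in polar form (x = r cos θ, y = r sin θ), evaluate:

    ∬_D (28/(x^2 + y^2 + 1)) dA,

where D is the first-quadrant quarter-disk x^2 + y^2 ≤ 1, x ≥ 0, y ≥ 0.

The region D is 0 ≤ r ≤ 1, 0 ≤ θ ≤ π/2 in polar coordinates, where x = r cos(θ), y = r sin(θ), and dA = r dr dθ.

Under the substitution, the integrand becomes 28/(r^2 + 1), so

    ∬_D (28/(x^2 + y^2 + 1)) dA = ∫_{0}^{π/2} ∫_{0}^{1} (28/(r^2 + 1)) · r dr dθ.

Inner integral (in r): ∫_{0}^{1} (28/(r^2 + 1)) · r dr = log(16384).

Outer integral (in θ): ∫_{0}^{π/2} (log(16384)) dθ = 7π log(2).

Therefore ∬_D (28/(x^2 + y^2 + 1)) dA = 7π log(2).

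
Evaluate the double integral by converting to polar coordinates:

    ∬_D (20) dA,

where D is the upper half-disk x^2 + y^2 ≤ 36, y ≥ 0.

The region D is 0 ≤ r ≤ 6, 0 ≤ θ ≤ π in polar coordinates, where x = r cos(θ), y = r sin(θ), and dA = r dr dθ.

Under the substitution, the integrand becomes 20, so

    ∬_D (20) dA = ∫_{0}^{π} ∫_{0}^{6} (20) · r dr dθ.

Inner integral (in r): ∫_{0}^{6} (20) · r dr = 360.

Outer integral (in θ): ∫_{0}^{π} (360) dθ = 360π.

Therefore ∬_D (20) dA = 360π.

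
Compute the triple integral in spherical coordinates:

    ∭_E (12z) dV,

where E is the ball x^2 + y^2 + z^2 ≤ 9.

In spherical coordinates, x = ρ sin(φ) cos(θ), y = ρ sin(φ) sin(θ), z = ρ cos(φ), and dV = ρ^2 sin(φ) dρ dφ dθ.

The integrand becomes 12ρ cos(φ), so

    ∭_E (12z) dV = ∫_{0}^{2π} ∫_{0}^{π} ∫_{0}^{3} (12ρ cos(φ)) · ρ^2 sin(φ) dρ dφ dθ.

Inner (ρ): 243sin(2φ)/2.
Middle (φ): 0.
Outer (θ): 0.

Therefore the triple integral equals 0.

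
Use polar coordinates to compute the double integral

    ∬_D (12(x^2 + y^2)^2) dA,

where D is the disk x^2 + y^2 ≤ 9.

The region D is 0 ≤ r ≤ 3, 0 ≤ θ ≤ 2π in polar coordinates, where x = r cos(θ), y = r sin(θ), and dA = r dr dθ.

Under the substitution, the integrand becomes 12r^4, so

    ∬_D (12(x^2 + y^2)^2) dA = ∫_{0}^{2π} ∫_{0}^{3} (12r^4) · r dr dθ.

Inner integral (in r): ∫_{0}^{3} (12r^4) · r dr = 1458.

Outer integral (in θ): ∫_{0}^{2π} (1458) dθ = 2916π.

Therefore ∬_D (12(x^2 + y^2)^2) dA = 2916π.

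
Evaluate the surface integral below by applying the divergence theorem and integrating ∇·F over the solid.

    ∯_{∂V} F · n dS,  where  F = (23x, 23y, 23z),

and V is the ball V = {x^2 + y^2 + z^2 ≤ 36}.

By the divergence theorem,

    ∯_{∂V} F · n dS = ∭_V (∇ · F) dV.

Compute the divergence:
    ∇ · F = ∂F_x/∂x + ∂F_y/∂y + ∂F_z/∂z = 23 + 23 + 23 = 69.

In spherical coordinates, x = ρ sin(φ) cos(θ), y = ρ sin(φ) sin(θ), z = ρ cos(φ), dV = ρ^2 sin(φ) dρ dφ dθ, with 0 ≤ ρ ≤ 6, 0 ≤ φ ≤ π, 0 ≤ θ ≤ 2π.

The integrand, after substitution and multiplying by the volume element, becomes (69) · ρ^2 sin(φ), so

    ∭_V (∇·F) dV = ∫_0^{2π} ∫_0^{π} ∫_0^{6} (69) · ρ^2 sin(φ) dρ dφ dθ.

Inner (ρ from 0 to 6): 4968sin(φ).
Middle (φ from 0 to π): 9936.
Outer (θ from 0 to 2π): 19872π.

Therefore ∯_{∂V} F · n dS = 19872π.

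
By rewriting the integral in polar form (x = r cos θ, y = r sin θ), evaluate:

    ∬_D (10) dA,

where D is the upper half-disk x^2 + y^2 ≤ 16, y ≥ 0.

The region D is 0 ≤ r ≤ 4, 0 ≤ θ ≤ π in polar coordinates, where x = r cos(θ), y = r sin(θ), and dA = r dr dθ.

Under the substitution, the integrand becomes 10, so

    ∬_D (10) dA = ∫_{0}^{π} ∫_{0}^{4} (10) · r dr dθ.

Inner integral (in r): ∫_{0}^{4} (10) · r dr = 80.

Outer integral (in θ): ∫_{0}^{π} (80) dθ = 80π.

Therefore ∬_D (10) dA = 80π.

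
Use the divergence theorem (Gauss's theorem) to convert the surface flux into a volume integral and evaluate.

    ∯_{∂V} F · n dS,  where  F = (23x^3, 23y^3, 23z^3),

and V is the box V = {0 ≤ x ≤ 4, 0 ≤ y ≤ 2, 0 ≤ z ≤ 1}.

By the divergence theorem,

    ∯_{∂V} F · n dS = ∭_V (∇ · F) dV.

Compute the divergence:
    ∇ · F = ∂F_x/∂x + ∂F_y/∂y + ∂F_z/∂z = 69x^2 + 69y^2 + 69z^2.

V is a rectangular box, so dV = dx dy dz with 0 ≤ x ≤ 4, 0 ≤ y ≤ 2, 0 ≤ z ≤ 1.

Integrate (69x^2 + 69y^2 + 69z^2) over V as an iterated integral:

    ∭_V (∇·F) dV = ∫_0^{4} ∫_0^{2} ∫_0^{1} (69x^2 + 69y^2 + 69z^2) dz dy dx.

Inner (z from 0 to 1): 69x^2 + 69y^2 + 23.
Middle (y from 0 to 2): 138x^2 + 230.
Outer (x from 0 to 4): 3864.

Therefore ∯_{∂V} F · n dS = 3864.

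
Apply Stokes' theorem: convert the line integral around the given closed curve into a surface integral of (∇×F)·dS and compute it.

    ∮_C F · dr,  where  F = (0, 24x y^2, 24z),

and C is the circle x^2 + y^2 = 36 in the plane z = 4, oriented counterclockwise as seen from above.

Let S be the flat disk x^2 + y^2 ≤ 36 in the plane z = 4, with upward unit normal n̂ = ẑ. By Stokes' theorem,

    ∮_C F · dr = ∬_S (∇ × F) · n̂ dS = ∬_D (curl F)_z dA,

where D is the disk x^2 + y^2 ≤ 36.

Compute the curl of F = (0, 24x y^2, 24z):
    (∇ × F)_x = ∂F_z/∂y - ∂F_y/∂z = 0,
    (∇ × F)_y = ∂F_x/∂z - ∂F_z/∂x = 0,
    (∇ × F)_z = ∂F_y/∂x - ∂F_x/∂y = 24y^2.

On z = 4, (curl F)_z = 24y^2.

Convert to polar (x = r cos θ, y = r sin θ, dA = r dr dθ); the integrand becomes 24r^2sin(θ)^2, so

    ∬_D (curl F)_z dA = ∫_0^{2π} ∫_0^{6} (24r^2sin(θ)^2) · r dr dθ.

Inner (r from 0 to 6): 7776sin(θ)^2.
Outer (θ from 0 to 2π): 7776π.

Therefore ∮_C F · dr = 7776π.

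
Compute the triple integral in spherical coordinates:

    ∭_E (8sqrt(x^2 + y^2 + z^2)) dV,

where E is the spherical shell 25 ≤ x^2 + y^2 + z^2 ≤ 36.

In spherical coordinates, x = ρ sin(φ) cos(θ), y = ρ sin(φ) sin(θ), z = ρ cos(φ), and dV = ρ^2 sin(φ) dρ dφ dθ.

The integrand becomes 8ρ, so

    ∭_E (8sqrt(x^2 + y^2 + z^2)) dV = ∫_{0}^{2π} ∫_{0}^{π} ∫_{5}^{6} (8ρ) · ρ^2 sin(φ) dρ dφ dθ.

Inner (ρ): 1342sin(φ).
Middle (φ): 2684.
Outer (θ): 5368π.

Therefore the triple integral equals 5368π.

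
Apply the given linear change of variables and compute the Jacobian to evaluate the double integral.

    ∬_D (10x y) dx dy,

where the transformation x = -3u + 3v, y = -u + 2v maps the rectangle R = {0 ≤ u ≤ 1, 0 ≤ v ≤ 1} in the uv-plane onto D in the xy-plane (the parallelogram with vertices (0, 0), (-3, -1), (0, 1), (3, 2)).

Compute the Jacobian determinant of (x, y) with respect to (u, v):

    ∂(x,y)/∂(u,v) = | -3  3 | = (-3)(2) - (3)(-1) = -3.
                   | -1  2 |

Its absolute value is |J| = 3 (the area scaling factor).

Substituting x = -3u + 3v, y = -u + 2v into the integrand,

    10x y → 30u^2 - 90u v + 60v^2,

so the integral becomes

    ∬_R (30u^2 - 90u v + 60v^2) · |J| du dv = ∫_0^1 ∫_0^1 (90u^2 - 270u v + 180v^2) dv du.

Inner (v): 90u^2 - 135u + 60.
Outer (u): 45/2.

Therefore ∬_D (10x y) dx dy = 45/2.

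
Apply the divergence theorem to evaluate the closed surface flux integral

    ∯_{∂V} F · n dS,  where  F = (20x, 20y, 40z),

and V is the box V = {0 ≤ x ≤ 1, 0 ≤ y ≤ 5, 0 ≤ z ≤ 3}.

By the divergence theorem,

    ∯_{∂V} F · n dS = ∭_V (∇ · F) dV.

Compute the divergence:
    ∇ · F = ∂F_x/∂x + ∂F_y/∂y + ∂F_z/∂z = 20 + 20 + 40 = 80.

V is a rectangular box, so dV = dx dy dz with 0 ≤ x ≤ 1, 0 ≤ y ≤ 5, 0 ≤ z ≤ 3.

Integrate (80) over V as an iterated integral:

    ∭_V (∇·F) dV = ∫_0^{1} ∫_0^{5} ∫_0^{3} (80) dz dy dx.

Inner (z from 0 to 3): 240.
Middle (y from 0 to 5): 1200.
Outer (x from 0 to 1): 1200.

Therefore ∯_{∂V} F · n dS = 1200.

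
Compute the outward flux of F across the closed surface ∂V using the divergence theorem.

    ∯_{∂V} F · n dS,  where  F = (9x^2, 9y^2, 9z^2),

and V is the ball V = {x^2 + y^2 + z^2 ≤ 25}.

By the divergence theorem,

    ∯_{∂V} F · n dS = ∭_V (∇ · F) dV.

Compute the divergence:
    ∇ · F = ∂F_x/∂x + ∂F_y/∂y + ∂F_z/∂z = 18x + 18y + 18z.

In spherical coordinates, x = ρ sin(φ) cos(θ), y = ρ sin(φ) sin(θ), z = ρ cos(φ), dV = ρ^2 sin(φ) dρ dφ dθ, with 0 ≤ ρ ≤ 5, 0 ≤ φ ≤ π, 0 ≤ θ ≤ 2π.

The integrand, after substitution and multiplying by the volume element, becomes (18ρ (sqrt(2)sin(φ)sin(θ + π/4) + cos(φ))) · ρ^2 sin(φ), so

    ∭_V (∇·F) dV = ∫_0^{2π} ∫_0^{π} ∫_0^{5} (18ρ (sqrt(2)sin(φ)sin(θ + π/4) + cos(φ))) · ρ^2 sin(φ) dρ dφ dθ.

Inner (ρ from 0 to 5): 5625(sqrt(2)sin(φ)sin(θ + π/4) + cos(φ))sin(φ)/2.
Middle (φ from 0 to π): 5625sqrt(2)π sin(θ + π/4)/4.
Outer (θ from 0 to 2π): 0.

Therefore ∯_{∂V} F · n dS = 0.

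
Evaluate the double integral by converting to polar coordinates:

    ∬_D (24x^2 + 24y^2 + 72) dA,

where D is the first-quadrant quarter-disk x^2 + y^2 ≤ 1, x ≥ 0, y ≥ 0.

The region D is 0 ≤ r ≤ 1, 0 ≤ θ ≤ π/2 in polar coordinates, where x = r cos(θ), y = r sin(θ), and dA = r dr dθ.

Under the substitution, the integrand becomes 24r^2 + 72, so

    ∬_D (24x^2 + 24y^2 + 72) dA = ∫_{0}^{π/2} ∫_{0}^{1} (24r^2 + 72) · r dr dθ.

Inner integral (in r): ∫_{0}^{1} (24r^2 + 72) · r dr = 42.

Outer integral (in θ): ∫_{0}^{π/2} (42) dθ = 21π.

Therefore ∬_D (24x^2 + 24y^2 + 72) dA = 21π.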